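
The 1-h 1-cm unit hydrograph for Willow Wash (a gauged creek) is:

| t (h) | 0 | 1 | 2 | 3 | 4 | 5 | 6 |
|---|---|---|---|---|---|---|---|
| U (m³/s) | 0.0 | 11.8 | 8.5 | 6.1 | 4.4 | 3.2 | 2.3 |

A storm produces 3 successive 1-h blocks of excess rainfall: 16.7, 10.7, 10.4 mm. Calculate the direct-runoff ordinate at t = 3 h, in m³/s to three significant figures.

By discrete convolution, Q_j = Σ (P_i / 10 mm) · U_{j−i}.
At t = 3 h (j=3): Q = (16.7/10)·6.1 + (10.7/10)·8.5 + (10.4/10)·11.8 = 31.6 m³/s.

Q ≈ 31.6 m³/s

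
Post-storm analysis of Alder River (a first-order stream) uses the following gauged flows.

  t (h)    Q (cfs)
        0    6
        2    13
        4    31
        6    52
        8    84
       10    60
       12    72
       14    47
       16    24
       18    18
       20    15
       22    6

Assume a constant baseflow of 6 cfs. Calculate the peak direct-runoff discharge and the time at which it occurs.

Subtracting baseflow gives direct-runoff ordinates: 0.0, 7.0, 25.0, 46.0, 78.0, 54.0, 66.0, 41.0, 18.0, 12.0, 9.0, 0.0 cfs.
The maximum is 78.0 cfs, occurring at the reading for t = 8 h.

Q_p = 78.0 cfs at t = 8 h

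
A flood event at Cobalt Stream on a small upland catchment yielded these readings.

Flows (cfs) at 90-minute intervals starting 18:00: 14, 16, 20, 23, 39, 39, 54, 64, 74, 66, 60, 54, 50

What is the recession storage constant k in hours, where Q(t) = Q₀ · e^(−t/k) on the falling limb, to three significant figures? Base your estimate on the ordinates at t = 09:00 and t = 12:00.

On the falling limb, Q drops from 60 to 50 cfs between t = 09:00 and t = 12:00 (Δt = 3 h).
k = −Δt / ln(Q₂/Q₁) = −3 / ln(50/60) = 16.5 h.

k ≈ 16.5 h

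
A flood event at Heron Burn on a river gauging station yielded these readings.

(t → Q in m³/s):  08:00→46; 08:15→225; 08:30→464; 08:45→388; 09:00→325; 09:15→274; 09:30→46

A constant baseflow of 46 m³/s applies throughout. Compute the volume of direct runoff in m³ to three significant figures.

Direct-runoff ordinates (Q − Q_b): 0.0, 179.0, 418.0, 342.0, 279.0, 228.0, 0.0 m³/s.
ΣQ_DR = 1446 m³/s.
With Δt = 0.25 h = 900 s, V = ΣQ_DR · Δt = 1446 × 900 = 1.30 × 10^6 m³.

V ≈ 1.30 × 10^6 m³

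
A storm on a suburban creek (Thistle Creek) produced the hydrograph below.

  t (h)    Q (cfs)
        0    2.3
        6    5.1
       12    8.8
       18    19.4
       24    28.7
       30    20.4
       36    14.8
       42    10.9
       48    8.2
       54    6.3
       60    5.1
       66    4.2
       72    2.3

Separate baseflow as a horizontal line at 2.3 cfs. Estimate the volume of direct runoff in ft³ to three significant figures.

Direct-runoff ordinates (Q − Q_b): 0.0, 2.8, 6.5, 17.1, 26.4, 18.1, 12.5, 8.6, 5.9, 4.0, 2.8, 1.9, 0.0 cfs.
ΣQ_DR = 106.6 cfs.
With Δt = 6 h = 21600 s, V = ΣQ_DR · Δt = 106.6 × 21600 = 2.30 × 10^6 ft³.

V ≈ 2.30 × 10^6 ft³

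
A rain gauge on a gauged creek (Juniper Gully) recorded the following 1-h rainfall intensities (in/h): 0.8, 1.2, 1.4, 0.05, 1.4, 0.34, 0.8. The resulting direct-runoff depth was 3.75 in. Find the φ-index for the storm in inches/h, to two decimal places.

Only the 5 blocks with intensity above φ contribute runoff: 0.8, 1.2, 1.4, 1.4, 0.8 in/h.
Σ(I−φ)·Δt = d  ⇒  (0.8+1.2+1.4+1.4+0.8 − 5φ)·1 = 3.75
φ = (5.600 − 3.75/1) / 5 = 0.37 in/h.

φ ≈ 0.37 in/h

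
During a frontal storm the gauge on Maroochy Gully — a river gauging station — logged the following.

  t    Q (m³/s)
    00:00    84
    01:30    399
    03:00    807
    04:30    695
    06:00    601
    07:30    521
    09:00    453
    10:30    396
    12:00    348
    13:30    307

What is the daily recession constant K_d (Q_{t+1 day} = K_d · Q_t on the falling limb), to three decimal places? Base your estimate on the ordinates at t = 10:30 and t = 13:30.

Between t = 10:30 and t = 13:30 the flow falls from 396 to 307 m³/s over 2×1.5 h = 3 h.
Per-interval ratio K = (307/396)^(1/2) = 0.8805; K_d = K^(24/1.5) = 0.130.

K_d ≈ 0.130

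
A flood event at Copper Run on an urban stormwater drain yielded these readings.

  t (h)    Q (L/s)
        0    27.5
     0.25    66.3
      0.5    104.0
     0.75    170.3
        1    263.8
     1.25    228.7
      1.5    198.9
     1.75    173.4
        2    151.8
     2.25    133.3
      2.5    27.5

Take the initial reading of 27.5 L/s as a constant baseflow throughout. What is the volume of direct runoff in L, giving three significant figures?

V ≈ 1.12 × 10^6 L

Direct-runoff ordinates (Q − Q_b): 0.0, 38.8, 76.5, 142.8, 236.3, 201.2, 171.4, 145.9, 124.3, 105.8, 0.0 L/s.
ΣQ_DR = 1243 L/s.
With Δt = 0.25 h = 900 s, V = ΣQ_DR · Δt = 1243 × 900 = 1.12 × 10^6 L.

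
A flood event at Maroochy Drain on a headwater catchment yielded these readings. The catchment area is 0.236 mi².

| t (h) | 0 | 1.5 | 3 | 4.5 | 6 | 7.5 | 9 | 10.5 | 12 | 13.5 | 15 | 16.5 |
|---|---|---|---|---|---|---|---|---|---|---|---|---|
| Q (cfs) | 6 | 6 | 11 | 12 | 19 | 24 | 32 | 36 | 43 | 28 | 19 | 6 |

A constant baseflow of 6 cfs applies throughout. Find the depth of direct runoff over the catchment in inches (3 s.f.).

d ≈ 1.67 in

Direct runoff: 0.0, 0.0, 5.0, 6.0, 13.0, 18.0, 26.0, 30.0, 37.0, 22.0, 13.0, 0.0 cfs; ΣQ_DR = 170.0 cfs.
V = ΣQ_DR · Δt = 170.0 × 5400 s = 9.180 × 10^5 ft³.
Over A = 0.236 mi², depth = V / A = 1.67 in.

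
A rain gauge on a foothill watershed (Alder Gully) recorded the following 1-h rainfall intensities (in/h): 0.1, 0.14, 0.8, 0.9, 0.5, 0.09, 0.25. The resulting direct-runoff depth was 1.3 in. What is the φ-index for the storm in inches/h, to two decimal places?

φ ≈ 0.30 in/h

Only the 3 blocks with intensity above φ contribute runoff: 0.8, 0.9, 0.5 in/h.
Σ(I−φ)·Δt = d  ⇒  (0.8+0.9+0.5 − 3φ)·1 = 1.3
φ = (2.200 − 1.3/1) / 3 = 0.30 in/h.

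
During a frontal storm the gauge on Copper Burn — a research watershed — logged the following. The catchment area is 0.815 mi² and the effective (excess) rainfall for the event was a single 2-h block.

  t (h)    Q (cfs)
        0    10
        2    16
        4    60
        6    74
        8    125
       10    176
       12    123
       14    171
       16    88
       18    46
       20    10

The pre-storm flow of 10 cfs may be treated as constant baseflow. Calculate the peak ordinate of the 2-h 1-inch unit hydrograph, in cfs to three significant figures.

U_p ≈ 55.3 cfs

Direct runoff: 0.0, 6.0, 50.0, 64.0, 115.0, 166.0, 113.0, 161.0, 78.0, 36.0, 0.0 cfs; ΣQ_DR = 789.0 cfs, peak = 166.0 cfs.
Runoff depth d = ΣQ_DR·Δt / A = 789.0 × 7200 / (0.815 mi²) = 3.000 in.
The 1-inch UH is the DRH scaled by (1 in)/d, so U_p = 166.0 × 1/3.000 = 55.3 cfs.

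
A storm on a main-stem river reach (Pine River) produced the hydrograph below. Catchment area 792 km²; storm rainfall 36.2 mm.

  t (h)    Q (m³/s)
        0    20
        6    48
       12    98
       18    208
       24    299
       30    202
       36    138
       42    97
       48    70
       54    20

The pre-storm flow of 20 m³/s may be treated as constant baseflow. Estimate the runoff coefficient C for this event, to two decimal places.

C ≈ 0.75

ΣQ_DR = 1000 m³/s; V = ΣQ_DR·Δt = 2.160 × 10^7 m³.
Runoff depth d = V / A = 27.27 mm.
C = d / P = 27.27 / 36.2 = 0.75.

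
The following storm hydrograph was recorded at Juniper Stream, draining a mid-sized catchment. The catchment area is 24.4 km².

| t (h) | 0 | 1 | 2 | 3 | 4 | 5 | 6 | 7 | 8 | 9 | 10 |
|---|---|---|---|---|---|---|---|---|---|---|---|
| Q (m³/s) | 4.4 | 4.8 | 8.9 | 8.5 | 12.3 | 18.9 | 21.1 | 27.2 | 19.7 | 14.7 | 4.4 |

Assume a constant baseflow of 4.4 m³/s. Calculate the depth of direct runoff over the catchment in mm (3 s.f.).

d ≈ 14.2 mm

Direct runoff: 0.0, 0.4, 4.5, 4.1, 7.9, 14.5, 16.7, 22.8, 15.3, 10.3, 0.0 m³/s; ΣQ_DR = 96.50 m³/s.
V = ΣQ_DR · Δt = 96.50 × 3600 s = 3.474 × 10^5 m³.
Over A = 24.4 km², depth = V / A = 14.2 mm.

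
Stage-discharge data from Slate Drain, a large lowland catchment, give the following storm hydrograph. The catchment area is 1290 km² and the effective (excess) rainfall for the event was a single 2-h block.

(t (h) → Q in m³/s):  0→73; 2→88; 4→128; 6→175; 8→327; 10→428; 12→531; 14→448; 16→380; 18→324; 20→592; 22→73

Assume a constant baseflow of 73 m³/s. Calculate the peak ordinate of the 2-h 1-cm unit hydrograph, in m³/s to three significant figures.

Direct runoff: 0.0, 15.0, 55.0, 102.0, 254.0, 355.0, 458.0, 375.0, 307.0, 251.0, 519.0, 0.0 m³/s; ΣQ_DR = 2691 m³/s, peak = 519.0 m³/s.
Runoff depth d = ΣQ_DR·Δt / A = 2691 × 7200 / (1290 km²) = 15.02 mm.
The 1-cm UH is the DRH scaled by (10 mm)/d, so U_p = 519.0 × 10/15.02 = 346 m³/s.

U_p ≈ 346 m³/s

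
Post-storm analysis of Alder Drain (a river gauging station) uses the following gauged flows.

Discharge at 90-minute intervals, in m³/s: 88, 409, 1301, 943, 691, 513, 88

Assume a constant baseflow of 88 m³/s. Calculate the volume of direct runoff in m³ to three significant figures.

Direct-runoff ordinates (Q − Q_b): 0.0, 321.0, 1213.0, 855.0, 603.0, 425.0, 0.0 m³/s.
ΣQ_DR = 3417 m³/s.
With Δt = 1.5 h = 5400 s, V = ΣQ_DR · Δt = 3417 × 5400 = 1.85 × 10^7 m³.

V ≈ 1.85 × 10^7 m³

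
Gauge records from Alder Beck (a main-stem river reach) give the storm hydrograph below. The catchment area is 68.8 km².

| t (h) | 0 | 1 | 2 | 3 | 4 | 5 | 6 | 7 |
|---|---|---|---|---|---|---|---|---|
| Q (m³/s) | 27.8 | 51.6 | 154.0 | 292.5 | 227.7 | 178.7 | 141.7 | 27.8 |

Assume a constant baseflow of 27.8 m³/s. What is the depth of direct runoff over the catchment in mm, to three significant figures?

Direct runoff: 0.0, 23.8, 126.2, 264.7, 199.9, 150.9, 113.9, 0.0 m³/s; ΣQ_DR = 879.4 m³/s.
V = ΣQ_DR · Δt = 879.4 × 3600 s = 3.166 × 10^6 m³.
Over A = 68.8 km², depth = V / A = 46.0 mm.

d ≈ 46.0 mm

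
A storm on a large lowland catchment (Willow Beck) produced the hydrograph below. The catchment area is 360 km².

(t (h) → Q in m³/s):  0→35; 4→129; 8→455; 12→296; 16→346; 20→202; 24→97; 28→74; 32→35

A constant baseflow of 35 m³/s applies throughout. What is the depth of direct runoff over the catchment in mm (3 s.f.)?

d ≈ 54.2 mm

Direct runoff: 0.0, 94.0, 420.0, 261.0, 311.0, 167.0, 62.0, 39.0, 0.0 m³/s; ΣQ_DR = 1354 m³/s.
V = ΣQ_DR · Δt = 1354 × 14400 s = 1.950 × 10^7 m³.
Over A = 360 km², depth = V / A = 54.2 mm.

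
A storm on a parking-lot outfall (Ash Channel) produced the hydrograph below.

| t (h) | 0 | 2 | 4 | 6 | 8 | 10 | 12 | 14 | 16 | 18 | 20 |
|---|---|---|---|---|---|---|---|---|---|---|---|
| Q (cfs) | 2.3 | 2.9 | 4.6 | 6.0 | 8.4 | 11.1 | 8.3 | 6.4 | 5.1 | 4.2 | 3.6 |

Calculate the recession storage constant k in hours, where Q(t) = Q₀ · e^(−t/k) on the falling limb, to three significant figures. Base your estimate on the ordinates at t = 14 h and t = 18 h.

On the falling limb, Q drops from 6.4 to 4.2 cfs between t = 14 h and t = 18 h (Δt = 4 h).
k = −Δt / ln(Q₂/Q₁) = −4 / ln(4.2/6.4) = 9.50 h.

k ≈ 9.50 h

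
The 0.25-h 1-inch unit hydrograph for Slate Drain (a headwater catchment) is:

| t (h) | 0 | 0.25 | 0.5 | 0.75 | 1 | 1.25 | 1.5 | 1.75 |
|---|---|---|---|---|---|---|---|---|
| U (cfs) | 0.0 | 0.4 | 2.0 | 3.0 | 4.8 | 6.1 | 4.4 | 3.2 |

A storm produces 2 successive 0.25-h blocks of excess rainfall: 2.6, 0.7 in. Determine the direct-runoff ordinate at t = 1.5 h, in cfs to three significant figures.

By discrete convolution, Q_j = Σ (P_i / 1 in) · U_{j−i}.
At t = 1.5 h (j=6): Q = (2.6/1)·4.4 + (0.7/1)·6.1 = 15.7 cfs.

Q ≈ 15.7 cfs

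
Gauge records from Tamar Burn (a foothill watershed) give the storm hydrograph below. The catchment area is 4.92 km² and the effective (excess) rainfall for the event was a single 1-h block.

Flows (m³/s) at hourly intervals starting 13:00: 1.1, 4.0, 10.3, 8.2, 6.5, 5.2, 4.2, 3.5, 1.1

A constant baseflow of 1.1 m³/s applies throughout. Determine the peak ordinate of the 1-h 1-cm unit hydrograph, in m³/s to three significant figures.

Direct runoff: 0.0, 2.9, 9.2, 7.1, 5.4, 4.1, 3.1, 2.4, 0.0 m³/s; ΣQ_DR = 34.20 m³/s, peak = 9.2 m³/s.
Runoff depth d = ΣQ_DR·Δt / A = 34.20 × 3600 / (4.92 km²) = 25.02 mm.
The 1-cm UH is the DRH scaled by (10 mm)/d, so U_p = 9.2 × 10/25.02 = 3.68 m³/s.

U_p ≈ 3.68 m³/s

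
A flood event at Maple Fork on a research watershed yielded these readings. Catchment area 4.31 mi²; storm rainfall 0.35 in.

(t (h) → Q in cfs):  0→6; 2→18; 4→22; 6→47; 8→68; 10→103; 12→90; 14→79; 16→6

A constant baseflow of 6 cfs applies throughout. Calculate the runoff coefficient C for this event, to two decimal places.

C ≈ 0.79

ΣQ_DR = 385.0 cfs; V = ΣQ_DR·Δt = 2.772 × 10^6 ft³.
Runoff depth d = V / A = 0.2768 in.
C = d / P = 0.2768 / 0.35 = 0.79.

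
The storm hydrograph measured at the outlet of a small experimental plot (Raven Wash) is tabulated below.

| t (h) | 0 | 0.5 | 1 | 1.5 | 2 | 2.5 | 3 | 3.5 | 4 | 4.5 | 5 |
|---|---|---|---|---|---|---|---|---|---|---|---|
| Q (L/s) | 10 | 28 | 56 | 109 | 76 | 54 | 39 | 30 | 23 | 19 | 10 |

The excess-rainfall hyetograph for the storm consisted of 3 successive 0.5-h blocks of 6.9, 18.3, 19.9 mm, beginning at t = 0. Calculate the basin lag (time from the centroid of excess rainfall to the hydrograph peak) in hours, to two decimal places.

t_L ≈ 0.61 h

Centroid of excess rainfall: t_c = Σ P_i·t̄_i / ΣP_i = 0.8941 h (block centres at 0.25, 0.75, 1.25 h).
Hydrograph peak occurs at t = 1.5 h, so basin lag t_L = 1.5 − 0.8941 = 0.61 h.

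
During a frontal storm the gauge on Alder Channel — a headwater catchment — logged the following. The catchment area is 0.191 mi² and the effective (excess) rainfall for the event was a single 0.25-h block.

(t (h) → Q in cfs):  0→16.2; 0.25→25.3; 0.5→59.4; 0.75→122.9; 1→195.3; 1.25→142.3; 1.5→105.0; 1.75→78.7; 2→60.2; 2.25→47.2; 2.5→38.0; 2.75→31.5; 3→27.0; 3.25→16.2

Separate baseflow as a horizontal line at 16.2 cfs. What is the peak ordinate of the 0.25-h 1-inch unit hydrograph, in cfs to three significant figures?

Direct runoff: 0.0, 9.1, 43.2, 106.7, 179.1, 126.1, 88.8, 62.5, 44.0, 31.0, 21.8, 15.3, 10.8, 0.0 cfs; ΣQ_DR = 738.4 cfs, peak = 179.1 cfs.
Runoff depth d = ΣQ_DR·Δt / A = 738.4 × 900 / (0.191 mi²) = 1.498 in.
The 1-inch UH is the DRH scaled by (1 in)/d, so U_p = 179.1 × 1/1.498 = 120 cfs.

U_p ≈ 120 cfs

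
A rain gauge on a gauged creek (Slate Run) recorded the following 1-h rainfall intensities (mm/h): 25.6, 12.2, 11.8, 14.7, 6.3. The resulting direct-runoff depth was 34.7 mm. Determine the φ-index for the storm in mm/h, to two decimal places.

Only the 4 blocks with intensity above φ contribute runoff: 25.6, 12.2, 11.8, 14.7 mm/h.
Σ(I−φ)·Δt = d  ⇒  (25.6+12.2+11.8+14.7 − 4φ)·1 = 34.7
φ = (64.30 − 34.7/1) / 4 = 7.40 mm/h.

φ ≈ 7.40 mm/h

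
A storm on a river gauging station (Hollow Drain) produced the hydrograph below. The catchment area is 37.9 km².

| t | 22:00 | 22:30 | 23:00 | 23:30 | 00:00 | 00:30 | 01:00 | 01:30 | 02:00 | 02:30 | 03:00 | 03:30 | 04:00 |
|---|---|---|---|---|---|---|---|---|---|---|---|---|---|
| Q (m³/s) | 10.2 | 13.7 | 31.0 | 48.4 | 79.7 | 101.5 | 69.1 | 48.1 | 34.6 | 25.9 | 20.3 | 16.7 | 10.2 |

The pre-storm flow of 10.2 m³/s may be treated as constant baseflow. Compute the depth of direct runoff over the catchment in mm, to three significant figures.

d ≈ 17.9 mm

Direct runoff: 0.0, 3.5, 20.8, 38.2, 69.5, 91.3, 58.9, 37.9, 24.4, 15.7, 10.1, 6.5, 0.0 m³/s; ΣQ_DR = 376.8 m³/s.
V = ΣQ_DR · Δt = 376.8 × 1800 s = 6.782 × 10^5 m³.
Over A = 37.9 km², depth = V / A = 17.9 mm.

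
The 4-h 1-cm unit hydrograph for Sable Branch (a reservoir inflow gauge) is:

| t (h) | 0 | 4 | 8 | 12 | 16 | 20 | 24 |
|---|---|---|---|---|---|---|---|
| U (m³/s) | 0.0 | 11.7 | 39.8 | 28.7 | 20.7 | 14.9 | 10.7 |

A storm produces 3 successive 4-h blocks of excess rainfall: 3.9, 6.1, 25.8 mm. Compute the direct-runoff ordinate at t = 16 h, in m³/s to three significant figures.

Q ≈ 128 m³/s

By discrete convolution, Q_j = Σ (P_i / 10 mm) · U_{j−i}.
At t = 16 h (j=4): Q = (3.9/10)·20.7 + (6.1/10)·28.7 + (25.8/10)·39.8 = 128 m³/s.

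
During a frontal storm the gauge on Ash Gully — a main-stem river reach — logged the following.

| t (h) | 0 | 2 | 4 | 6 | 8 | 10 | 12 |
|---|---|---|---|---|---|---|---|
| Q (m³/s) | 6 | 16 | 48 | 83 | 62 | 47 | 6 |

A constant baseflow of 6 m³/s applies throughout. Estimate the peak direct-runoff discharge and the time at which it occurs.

Q_p = 77.0 m³/s at t = 6 h

Subtracting baseflow gives direct-runoff ordinates: 0.0, 10.0, 42.0, 77.0, 56.0, 41.0, 0.0 m³/s.
The maximum is 77.0 m³/s, occurring at the reading for t = 6 h.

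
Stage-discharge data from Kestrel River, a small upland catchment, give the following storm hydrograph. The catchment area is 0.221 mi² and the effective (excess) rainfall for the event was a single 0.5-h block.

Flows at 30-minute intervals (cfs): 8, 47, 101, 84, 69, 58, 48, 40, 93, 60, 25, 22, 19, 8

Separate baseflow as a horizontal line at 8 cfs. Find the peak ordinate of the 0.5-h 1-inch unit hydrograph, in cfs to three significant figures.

U_p ≈ 46.5 cfs

Direct runoff: 0.0, 39.0, 93.0, 76.0, 61.0, 50.0, 40.0, 32.0, 85.0, 52.0, 17.0, 14.0, 11.0, 0.0 cfs; ΣQ_DR = 570.0 cfs, peak = 93.0 cfs.
Runoff depth d = ΣQ_DR·Δt / A = 570.0 × 1800 / (0.221 mi²) = 1.998 in.
The 1-inch UH is the DRH scaled by (1 in)/d, so U_p = 93.0 × 1/1.998 = 46.5 cfs.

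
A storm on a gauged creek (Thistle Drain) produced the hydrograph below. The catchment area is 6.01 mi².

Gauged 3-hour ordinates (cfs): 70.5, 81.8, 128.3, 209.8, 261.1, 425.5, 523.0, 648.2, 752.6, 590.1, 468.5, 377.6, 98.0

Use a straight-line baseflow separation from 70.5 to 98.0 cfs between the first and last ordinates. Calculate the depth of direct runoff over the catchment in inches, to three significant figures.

d ≈ 2.74 in

Direct runoff: 0.00, 9.01, 53.22, 132.43, 181.43, 343.54, 438.75, 561.66, 663.77, 498.98, 375.08, 281.89, 0.00 cfs; ΣQ_DR = 3540 cfs.
V = ΣQ_DR · Δt = 3540 × 10800 s = 3.823 × 10^7 ft³.
Over A = 6.01 mi², depth = V / A = 2.74 in.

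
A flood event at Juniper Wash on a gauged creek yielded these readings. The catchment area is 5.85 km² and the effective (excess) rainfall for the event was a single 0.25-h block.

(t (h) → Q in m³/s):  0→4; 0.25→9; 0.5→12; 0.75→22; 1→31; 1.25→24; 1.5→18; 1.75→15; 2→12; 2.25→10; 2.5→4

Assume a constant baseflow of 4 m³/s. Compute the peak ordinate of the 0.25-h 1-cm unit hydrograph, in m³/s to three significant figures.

Direct runoff: 0.0, 5.0, 8.0, 18.0, 27.0, 20.0, 14.0, 11.0, 8.0, 6.0, 0.0 m³/s; ΣQ_DR = 117.0 m³/s, peak = 27.0 m³/s.
Runoff depth d = ΣQ_DR·Δt / A = 117.0 × 900 / (5.85 km²) = 18.00 mm.
The 1-cm UH is the DRH scaled by (10 mm)/d, so U_p = 27.0 × 10/18.00 = 15.0 m³/s.

U_p ≈ 15.0 m³/s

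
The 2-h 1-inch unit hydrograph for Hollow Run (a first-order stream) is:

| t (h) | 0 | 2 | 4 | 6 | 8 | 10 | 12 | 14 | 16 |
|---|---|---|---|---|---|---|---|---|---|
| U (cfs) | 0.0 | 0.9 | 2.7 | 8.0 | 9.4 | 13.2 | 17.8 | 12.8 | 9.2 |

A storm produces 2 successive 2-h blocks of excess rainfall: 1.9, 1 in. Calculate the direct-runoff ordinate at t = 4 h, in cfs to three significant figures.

By discrete convolution, Q_j = Σ (P_i / 1 in) · U_{j−i}.
At t = 4 h (j=2): Q = (1.9/1)·2.7 + (1/1)·0.9 = 6.03 cfs.

Q ≈ 6.03 cfs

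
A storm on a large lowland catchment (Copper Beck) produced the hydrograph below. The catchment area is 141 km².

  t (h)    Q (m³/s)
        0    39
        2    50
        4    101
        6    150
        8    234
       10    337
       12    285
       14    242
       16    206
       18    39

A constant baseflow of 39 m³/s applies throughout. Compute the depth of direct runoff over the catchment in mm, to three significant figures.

Direct runoff: 0.0, 11.0, 62.0, 111.0, 195.0, 298.0, 246.0, 203.0, 167.0, 0.0 m³/s; ΣQ_DR = 1293 m³/s.
V = ΣQ_DR · Δt = 1293 × 7200 s = 9.310 × 10^6 m³.
Over A = 141 km², depth = V / A = 66.0 mm.

d ≈ 66.0 mm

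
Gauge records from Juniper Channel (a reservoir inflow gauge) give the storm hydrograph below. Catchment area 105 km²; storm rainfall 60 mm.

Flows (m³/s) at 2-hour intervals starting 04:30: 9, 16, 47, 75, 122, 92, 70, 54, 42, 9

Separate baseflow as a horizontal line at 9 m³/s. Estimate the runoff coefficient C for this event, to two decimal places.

C ≈ 0.51

ΣQ_DR = 446.0 m³/s; V = ΣQ_DR·Δt = 3.211 × 10^6 m³.
Runoff depth d = V / A = 30.58 mm.
C = d / P = 30.58 / 60 = 0.51.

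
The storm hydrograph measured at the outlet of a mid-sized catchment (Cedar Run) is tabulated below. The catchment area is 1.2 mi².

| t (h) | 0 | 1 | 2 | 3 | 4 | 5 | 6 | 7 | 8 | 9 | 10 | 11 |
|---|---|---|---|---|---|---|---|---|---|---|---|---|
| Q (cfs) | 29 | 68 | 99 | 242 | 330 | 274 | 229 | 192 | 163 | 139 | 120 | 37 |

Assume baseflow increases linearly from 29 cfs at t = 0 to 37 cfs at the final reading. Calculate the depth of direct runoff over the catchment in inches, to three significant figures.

Direct runoff: 0.00, 38.27, 68.55, 210.82, 298.09, 241.36, 195.64, 157.91, 128.18, 103.45, 83.73, 0.00 cfs; ΣQ_DR = 1526 cfs.
V = ΣQ_DR · Δt = 1526 × 3600 s = 5.494 × 10^6 ft³.
Over A = 1.2 mi², depth = V / A = 1.97 in.

d ≈ 1.97 in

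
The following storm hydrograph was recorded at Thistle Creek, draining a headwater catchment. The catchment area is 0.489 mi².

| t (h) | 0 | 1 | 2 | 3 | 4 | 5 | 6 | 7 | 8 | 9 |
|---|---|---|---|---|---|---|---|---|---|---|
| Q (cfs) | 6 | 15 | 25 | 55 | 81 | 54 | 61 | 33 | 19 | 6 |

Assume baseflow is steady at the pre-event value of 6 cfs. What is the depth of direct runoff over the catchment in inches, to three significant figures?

d ≈ 0.935 in

Direct runoff: 0.0, 9.0, 19.0, 49.0, 75.0, 48.0, 55.0, 27.0, 13.0, 0.0 cfs; ΣQ_DR = 295.0 cfs.
V = ΣQ_DR · Δt = 295.0 × 3600 s = 1.062 × 10^6 ft³.
Over A = 0.489 mi², depth = V / A = 0.935 in.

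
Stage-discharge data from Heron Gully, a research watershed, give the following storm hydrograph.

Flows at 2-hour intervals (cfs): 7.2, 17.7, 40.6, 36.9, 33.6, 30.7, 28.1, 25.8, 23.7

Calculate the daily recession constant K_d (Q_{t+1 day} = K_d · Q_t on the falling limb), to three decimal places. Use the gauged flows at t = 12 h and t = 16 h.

Between t = 12 h and t = 16 h the flow falls from 28.1 to 23.7 cfs over 2×2 h = 4 h.
Per-interval ratio K = (23.7/28.1)^(1/2) = 0.9184; K_d = K^(24/2) = 0.360.

K_d ≈ 0.360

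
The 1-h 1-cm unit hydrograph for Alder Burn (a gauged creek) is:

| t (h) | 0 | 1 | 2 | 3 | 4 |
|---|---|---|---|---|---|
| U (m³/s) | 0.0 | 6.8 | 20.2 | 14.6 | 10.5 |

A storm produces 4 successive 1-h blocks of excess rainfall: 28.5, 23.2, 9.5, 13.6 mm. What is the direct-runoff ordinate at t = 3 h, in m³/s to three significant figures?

Q ≈ 94.9 m³/s

By discrete convolution, Q_j = Σ (P_i / 10 mm) · U_{j−i}.
At t = 3 h (j=3): Q = (28.5/10)·14.6 + (23.2/10)·20.2 + (9.5/10)·6.8 + (13.6/10)·0.0 = 94.9 m³/s.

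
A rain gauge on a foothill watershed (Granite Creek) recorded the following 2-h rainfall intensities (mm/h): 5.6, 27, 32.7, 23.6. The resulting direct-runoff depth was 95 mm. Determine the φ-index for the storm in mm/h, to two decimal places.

Only the 3 blocks with intensity above φ contribute runoff: 27, 32.7, 23.6 mm/h.
Σ(I−φ)·Δt = d  ⇒  (27+32.7+23.6 − 3φ)·2 = 95
φ = (83.30 − 95/2) / 3 = 11.93 mm/h.

φ ≈ 11.93 mm/h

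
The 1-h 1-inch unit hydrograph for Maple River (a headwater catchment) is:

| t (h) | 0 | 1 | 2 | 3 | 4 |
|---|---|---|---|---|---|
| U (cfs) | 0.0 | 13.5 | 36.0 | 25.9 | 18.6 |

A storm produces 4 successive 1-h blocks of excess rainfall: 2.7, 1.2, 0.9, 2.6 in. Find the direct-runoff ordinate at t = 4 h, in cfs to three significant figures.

By discrete convolution, Q_j = Σ (P_i / 1 in) · U_{j−i}.
At t = 4 h (j=4): Q = (2.7/1)·18.6 + (1.2/1)·25.9 + (0.9/1)·36.0 + (2.6/1)·13.5 = 149 cfs.

Q ≈ 149 cfs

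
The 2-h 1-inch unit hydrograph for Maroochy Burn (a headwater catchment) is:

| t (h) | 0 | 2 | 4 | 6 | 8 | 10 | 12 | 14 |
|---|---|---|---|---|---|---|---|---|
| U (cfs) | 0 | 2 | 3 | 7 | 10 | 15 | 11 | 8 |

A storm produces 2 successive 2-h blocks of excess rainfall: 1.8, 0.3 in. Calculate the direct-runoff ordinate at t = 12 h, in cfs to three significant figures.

Q ≈ 24.3 cfs

By discrete convolution, Q_j = Σ (P_i / 1 in) · U_{j−i}.
At t = 12 h (j=6): Q = (1.8/1)·11 + (0.3/1)·15 = 24.3 cfs.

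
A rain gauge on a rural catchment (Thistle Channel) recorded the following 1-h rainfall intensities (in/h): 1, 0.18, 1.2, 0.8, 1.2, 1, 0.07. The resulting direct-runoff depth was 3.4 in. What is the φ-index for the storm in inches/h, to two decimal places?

φ ≈ 0.36 in/h

Only the 5 blocks with intensity above φ contribute runoff: 1, 1.2, 0.8, 1.2, 1 in/h.
Σ(I−φ)·Δt = d  ⇒  (1+1.2+0.8+1.2+1 − 5φ)·1 = 3.4
φ = (5.200 − 3.4/1) / 5 = 0.36 in/h.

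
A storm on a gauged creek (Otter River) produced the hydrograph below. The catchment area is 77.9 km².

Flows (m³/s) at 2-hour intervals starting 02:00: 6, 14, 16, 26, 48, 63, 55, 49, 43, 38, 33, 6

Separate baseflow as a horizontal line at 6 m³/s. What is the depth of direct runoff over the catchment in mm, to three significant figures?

Direct runoff: 0.0, 8.0, 10.0, 20.0, 42.0, 57.0, 49.0, 43.0, 37.0, 32.0, 27.0, 0.0 m³/s; ΣQ_DR = 325.0 m³/s.
V = ΣQ_DR · Δt = 325.0 × 7200 s = 2.340 × 10^6 m³.
Over A = 77.9 km², depth = V / A = 30.0 mm.

d ≈ 30.0 mm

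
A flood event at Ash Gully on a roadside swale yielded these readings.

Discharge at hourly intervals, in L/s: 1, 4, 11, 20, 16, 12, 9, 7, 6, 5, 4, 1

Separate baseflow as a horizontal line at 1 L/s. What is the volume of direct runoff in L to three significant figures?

V ≈ 3.02 × 10^5 L

Direct-runoff ordinates (Q − Q_b): 0.0, 3.0, 10.0, 19.0, 15.0, 11.0, 8.0, 6.0, 5.0, 4.0, 3.0, 0.0 L/s.
ΣQ_DR = 84.00 L/s.
With Δt = 1 h = 3600 s, V = ΣQ_DR · Δt = 84.00 × 3600 = 3.02 × 10^5 L.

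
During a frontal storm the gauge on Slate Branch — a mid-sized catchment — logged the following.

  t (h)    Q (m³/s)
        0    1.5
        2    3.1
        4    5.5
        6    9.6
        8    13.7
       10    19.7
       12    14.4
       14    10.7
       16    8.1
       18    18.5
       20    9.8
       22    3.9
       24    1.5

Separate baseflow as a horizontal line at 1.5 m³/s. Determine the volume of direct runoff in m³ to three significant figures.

V ≈ 7.24 × 10^5 m³

Direct-runoff ordinates (Q − Q_b): 0.0, 1.6, 4.0, 8.1, 12.2, 18.2, 12.9, 9.2, 6.6, 17.0, 8.3, 2.4, 0.0 m³/s.
ΣQ_DR = 100.5 m³/s.
With Δt = 2 h = 7200 s, V = ΣQ_DR · Δt = 100.5 × 7200 = 7.24 × 10^5 m³.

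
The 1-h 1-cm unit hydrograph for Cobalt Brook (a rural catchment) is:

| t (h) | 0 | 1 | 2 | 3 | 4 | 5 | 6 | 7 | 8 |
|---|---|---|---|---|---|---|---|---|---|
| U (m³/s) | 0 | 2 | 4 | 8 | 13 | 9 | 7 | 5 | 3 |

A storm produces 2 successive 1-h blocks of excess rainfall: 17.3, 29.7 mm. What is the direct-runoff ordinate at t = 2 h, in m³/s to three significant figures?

By discrete convolution, Q_j = Σ (P_i / 10 mm) · U_{j−i}.
At t = 2 h (j=2): Q = (17.3/10)·4 + (29.7/10)·2 = 12.9 m³/s.

Q ≈ 12.9 m³/s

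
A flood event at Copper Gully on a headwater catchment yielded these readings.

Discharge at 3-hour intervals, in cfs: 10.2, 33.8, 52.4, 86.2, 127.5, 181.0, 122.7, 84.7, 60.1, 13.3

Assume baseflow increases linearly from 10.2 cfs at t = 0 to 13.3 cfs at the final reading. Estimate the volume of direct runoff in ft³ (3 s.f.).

V ≈ 7.07 × 10^6 ft³

Direct-runoff ordinates (Q − Q_b): 0.00, 23.26, 41.51, 74.97, 115.92, 169.08, 110.43, 72.09, 47.14, 0.00 cfs.
ΣQ_DR = 654.4 cfs.
With Δt = 3 h = 10800 s, V = ΣQ_DR · Δt = 654.4 × 10800 = 7.07 × 10^6 ft³.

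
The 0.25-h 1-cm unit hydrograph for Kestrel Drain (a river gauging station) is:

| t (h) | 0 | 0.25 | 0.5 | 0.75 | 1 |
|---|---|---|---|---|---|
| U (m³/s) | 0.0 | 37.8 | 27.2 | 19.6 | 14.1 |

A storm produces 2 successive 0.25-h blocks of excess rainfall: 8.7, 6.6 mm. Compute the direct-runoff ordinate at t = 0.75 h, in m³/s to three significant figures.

Q ≈ 35.0 m³/s

By discrete convolution, Q_j = Σ (P_i / 10 mm) · U_{j−i}.
At t = 0.75 h (j=3): Q = (8.7/10)·19.6 + (6.6/10)·27.2 = 35.0 m³/s.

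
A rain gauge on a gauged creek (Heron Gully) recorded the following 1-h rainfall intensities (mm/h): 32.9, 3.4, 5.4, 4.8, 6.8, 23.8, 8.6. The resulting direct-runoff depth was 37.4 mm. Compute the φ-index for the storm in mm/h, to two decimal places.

φ ≈ 9.65 mm/h

Only the 2 blocks with intensity above φ contribute runoff: 32.9, 23.8 mm/h.
Σ(I−φ)·Δt = d  ⇒  (32.9+23.8 − 2φ)·1 = 37.4
φ = (56.70 − 37.4/1) / 2 = 9.65 mm/h.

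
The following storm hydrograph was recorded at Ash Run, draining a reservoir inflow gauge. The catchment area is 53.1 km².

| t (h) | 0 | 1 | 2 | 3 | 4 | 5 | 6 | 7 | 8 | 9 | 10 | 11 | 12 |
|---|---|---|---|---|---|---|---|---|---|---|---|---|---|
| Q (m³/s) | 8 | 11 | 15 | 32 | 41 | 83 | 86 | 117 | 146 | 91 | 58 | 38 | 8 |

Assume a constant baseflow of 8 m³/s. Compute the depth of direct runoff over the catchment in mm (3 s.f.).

Direct runoff: 0.0, 3.0, 7.0, 24.0, 33.0, 75.0, 78.0, 109.0, 138.0, 83.0, 50.0, 30.0, 0.0 m³/s; ΣQ_DR = 630.0 m³/s.
V = ΣQ_DR · Δt = 630.0 × 3600 s = 2.268 × 10^6 m³.
Over A = 53.1 km², depth = V / A = 42.7 mm.

d ≈ 42.7 mm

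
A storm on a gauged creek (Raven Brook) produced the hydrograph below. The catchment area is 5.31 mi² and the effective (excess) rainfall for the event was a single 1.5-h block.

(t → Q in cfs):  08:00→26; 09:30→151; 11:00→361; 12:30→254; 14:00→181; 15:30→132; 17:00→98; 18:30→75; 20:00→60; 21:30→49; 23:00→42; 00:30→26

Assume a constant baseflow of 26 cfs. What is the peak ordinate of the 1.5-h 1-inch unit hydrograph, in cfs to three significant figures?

Direct runoff: 0.0, 125.0, 335.0, 228.0, 155.0, 106.0, 72.0, 49.0, 34.0, 23.0, 16.0, 0.0 cfs; ΣQ_DR = 1143 cfs, peak = 335.0 cfs.
Runoff depth d = ΣQ_DR·Δt / A = 1143 × 5400 / (5.31 mi²) = 0.5003 in.
The 1-inch UH is the DRH scaled by (1 in)/d, so U_p = 335.0 × 1/0.5003 = 670 cfs.

U_p ≈ 670 cfs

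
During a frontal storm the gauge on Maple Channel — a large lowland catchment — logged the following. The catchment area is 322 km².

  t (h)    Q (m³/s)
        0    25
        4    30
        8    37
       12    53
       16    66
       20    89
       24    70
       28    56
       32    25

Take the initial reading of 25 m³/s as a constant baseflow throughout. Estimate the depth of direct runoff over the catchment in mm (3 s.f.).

Direct runoff: 0.0, 5.0, 12.0, 28.0, 41.0, 64.0, 45.0, 31.0, 0.0 m³/s; ΣQ_DR = 226.0 m³/s.
V = ΣQ_DR · Δt = 226.0 × 14400 s = 3.254 × 10^6 m³.
Over A = 322 km², depth = V / A = 10.1 mm.

d ≈ 10.1 mm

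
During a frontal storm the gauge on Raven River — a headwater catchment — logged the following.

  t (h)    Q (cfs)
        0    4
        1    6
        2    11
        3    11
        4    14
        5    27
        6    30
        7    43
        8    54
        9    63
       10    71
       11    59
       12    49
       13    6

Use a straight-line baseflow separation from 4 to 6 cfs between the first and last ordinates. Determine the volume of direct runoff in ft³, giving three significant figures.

Direct-runoff ordinates (Q − Q_b): 0.00, 1.85, 6.69, 6.54, 9.38, 22.23, 25.08, 37.92, 48.77, 57.62, 65.46, 53.31, 43.15, 0.00 cfs.
ΣQ_DR = 378.0 cfs.
With Δt = 1 h = 3600 s, V = ΣQ_DR · Δt = 378.0 × 3600 = 1.36 × 10^6 ft³.

V ≈ 1.36 × 10^6 ft³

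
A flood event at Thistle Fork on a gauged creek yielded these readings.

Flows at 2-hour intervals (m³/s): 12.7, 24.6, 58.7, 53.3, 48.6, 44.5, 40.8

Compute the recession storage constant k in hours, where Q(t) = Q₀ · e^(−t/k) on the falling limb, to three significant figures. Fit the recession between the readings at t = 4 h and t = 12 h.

k ≈ 22.0 h

On the falling limb, Q drops from 58.7 to 40.8 m³/s between t = 4 h and t = 12 h (Δt = 8 h).
k = −Δt / ln(Q₂/Q₁) = −8 / ln(40.8/58.7) = 22.0 h.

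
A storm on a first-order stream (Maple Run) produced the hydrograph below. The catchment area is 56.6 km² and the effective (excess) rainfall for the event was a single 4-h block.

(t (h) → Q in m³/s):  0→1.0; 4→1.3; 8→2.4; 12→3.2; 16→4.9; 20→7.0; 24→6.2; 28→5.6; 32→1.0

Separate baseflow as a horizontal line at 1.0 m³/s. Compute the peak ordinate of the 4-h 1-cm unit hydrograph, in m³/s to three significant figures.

U_p ≈ 9.99 m³/s

Direct runoff: 0.0, 0.3, 1.4, 2.2, 3.9, 6.0, 5.2, 4.6, 0.0 m³/s; ΣQ_DR = 23.60 m³/s, peak = 6.0 m³/s.
Runoff depth d = ΣQ_DR·Δt / A = 23.60 × 14400 / (56.6 km²) = 6.004 mm.
The 1-cm UH is the DRH scaled by (10 mm)/d, so U_p = 6.0 × 10/6.004 = 9.99 m³/s.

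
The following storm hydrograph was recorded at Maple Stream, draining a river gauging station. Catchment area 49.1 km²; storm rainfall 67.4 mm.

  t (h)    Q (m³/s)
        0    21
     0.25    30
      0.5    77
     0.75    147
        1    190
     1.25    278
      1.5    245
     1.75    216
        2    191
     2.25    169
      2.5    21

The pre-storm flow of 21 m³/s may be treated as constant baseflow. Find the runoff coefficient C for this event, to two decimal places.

ΣQ_DR = 1354 m³/s; V = ΣQ_DR·Δt = 1.219 × 10^6 m³.
Runoff depth d = V / A = 24.82 mm.
C = d / P = 24.82 / 67.4 = 0.37.

C ≈ 0.37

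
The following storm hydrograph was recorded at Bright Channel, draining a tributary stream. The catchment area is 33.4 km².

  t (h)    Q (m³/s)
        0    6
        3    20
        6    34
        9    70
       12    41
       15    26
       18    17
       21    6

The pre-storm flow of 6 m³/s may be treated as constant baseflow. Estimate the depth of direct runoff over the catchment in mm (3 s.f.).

d ≈ 55.6 mm

Direct runoff: 0.0, 14.0, 28.0, 64.0, 35.0, 20.0, 11.0, 0.0 m³/s; ΣQ_DR = 172.0 m³/s.
V = ΣQ_DR · Δt = 172.0 × 10800 s = 1.858 × 10^6 m³.
Over A = 33.4 km², depth = V / A = 55.6 mm.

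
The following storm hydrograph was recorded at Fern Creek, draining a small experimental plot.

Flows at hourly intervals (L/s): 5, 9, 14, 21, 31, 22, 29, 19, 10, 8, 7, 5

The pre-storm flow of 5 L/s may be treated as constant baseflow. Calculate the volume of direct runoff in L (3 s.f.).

Direct-runoff ordinates (Q − Q_b): 0.0, 4.0, 9.0, 16.0, 26.0, 17.0, 24.0, 14.0, 5.0, 3.0, 2.0, 0.0 L/s.
ΣQ_DR = 120.0 L/s.
With Δt = 1 h = 3600 s, V = ΣQ_DR · Δt = 120.0 × 3600 = 4.32 × 10^5 L.

V ≈ 4.32 × 10^5 L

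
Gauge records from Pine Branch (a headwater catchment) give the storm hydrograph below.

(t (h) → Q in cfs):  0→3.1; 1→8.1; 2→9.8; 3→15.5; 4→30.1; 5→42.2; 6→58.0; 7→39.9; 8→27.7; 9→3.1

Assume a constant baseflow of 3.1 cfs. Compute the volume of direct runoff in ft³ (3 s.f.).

V ≈ 7.43 × 10^5 ft³

Direct-runoff ordinates (Q − Q_b): 0.0, 5.0, 6.7, 12.4, 27.0, 39.1, 54.9, 36.8, 24.6, 0.0 cfs.
ΣQ_DR = 206.5 cfs.
With Δt = 1 h = 3600 s, V = ΣQ_DR · Δt = 206.5 × 3600 = 7.43 × 10^5 ft³.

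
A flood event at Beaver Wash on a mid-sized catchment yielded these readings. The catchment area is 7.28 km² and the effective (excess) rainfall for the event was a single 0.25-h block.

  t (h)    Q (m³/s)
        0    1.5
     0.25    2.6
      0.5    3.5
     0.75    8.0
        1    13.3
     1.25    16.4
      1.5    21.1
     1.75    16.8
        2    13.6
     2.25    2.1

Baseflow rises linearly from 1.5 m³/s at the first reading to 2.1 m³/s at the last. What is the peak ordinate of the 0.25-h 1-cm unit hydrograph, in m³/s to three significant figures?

Direct runoff: 0.00, 1.03, 1.87, 6.30, 11.53, 14.57, 19.20, 14.83, 11.57, 0.00 m³/s; ΣQ_DR = 80.90 m³/s, peak = 19.20 m³/s.
Runoff depth d = ΣQ_DR·Δt / A = 80.90 × 900 / (7.28 km²) = 10.00 mm.
The 1-cm UH is the DRH scaled by (10 mm)/d, so U_p = 19.20 × 10/10.00 = 19.2 m³/s.

U_p ≈ 19.2 m³/s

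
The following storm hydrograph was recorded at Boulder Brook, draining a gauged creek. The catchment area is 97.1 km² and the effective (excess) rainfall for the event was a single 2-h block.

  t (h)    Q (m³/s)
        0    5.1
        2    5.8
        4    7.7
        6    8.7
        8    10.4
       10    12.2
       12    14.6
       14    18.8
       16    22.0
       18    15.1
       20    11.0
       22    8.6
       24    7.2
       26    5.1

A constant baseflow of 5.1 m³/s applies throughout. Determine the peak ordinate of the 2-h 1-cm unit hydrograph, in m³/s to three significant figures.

Direct runoff: 0.0, 0.7, 2.6, 3.6, 5.3, 7.1, 9.5, 13.7, 16.9, 10.0, 5.9, 3.5, 2.1, 0.0 m³/s; ΣQ_DR = 80.90 m³/s, peak = 16.9 m³/s.
Runoff depth d = ΣQ_DR·Δt / A = 80.90 × 7200 / (97.1 km²) = 5.999 mm.
The 1-cm UH is the DRH scaled by (10 mm)/d, so U_p = 16.9 × 10/5.999 = 28.2 m³/s.

U_p ≈ 28.2 m³/s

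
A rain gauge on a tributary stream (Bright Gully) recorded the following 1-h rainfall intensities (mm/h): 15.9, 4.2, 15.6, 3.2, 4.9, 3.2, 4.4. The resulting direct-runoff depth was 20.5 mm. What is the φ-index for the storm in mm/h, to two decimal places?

φ ≈ 5.50 mm/h

Only the 2 blocks with intensity above φ contribute runoff: 15.9, 15.6 mm/h.
Σ(I−φ)·Δt = d  ⇒  (15.9+15.6 − 2φ)·1 = 20.5
φ = (31.50 − 20.5/1) / 2 = 5.50 mm/h.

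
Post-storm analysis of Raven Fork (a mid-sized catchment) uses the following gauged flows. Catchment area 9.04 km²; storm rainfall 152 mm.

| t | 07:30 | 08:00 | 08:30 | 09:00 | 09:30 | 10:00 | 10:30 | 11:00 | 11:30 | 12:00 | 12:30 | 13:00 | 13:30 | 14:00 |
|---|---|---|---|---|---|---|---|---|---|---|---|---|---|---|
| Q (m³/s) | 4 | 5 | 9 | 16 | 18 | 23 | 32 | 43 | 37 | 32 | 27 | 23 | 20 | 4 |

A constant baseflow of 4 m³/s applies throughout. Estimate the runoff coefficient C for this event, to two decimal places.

C ≈ 0.31

ΣQ_DR = 237.0 m³/s; V = ΣQ_DR·Δt = 4.266 × 10^5 m³.
Runoff depth d = V / A = 47.19 mm.
C = d / P = 47.19 / 152 = 0.31.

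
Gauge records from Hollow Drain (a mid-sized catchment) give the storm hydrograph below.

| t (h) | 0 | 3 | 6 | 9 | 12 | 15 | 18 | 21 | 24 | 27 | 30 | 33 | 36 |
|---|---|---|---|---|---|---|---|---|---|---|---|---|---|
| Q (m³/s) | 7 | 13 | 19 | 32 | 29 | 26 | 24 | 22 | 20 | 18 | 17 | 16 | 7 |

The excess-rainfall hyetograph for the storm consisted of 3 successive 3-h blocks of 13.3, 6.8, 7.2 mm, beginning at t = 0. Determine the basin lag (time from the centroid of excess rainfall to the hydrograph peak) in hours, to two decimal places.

t_L ≈ 5.17 h

Centroid of excess rainfall: t_c = Σ P_i·t̄_i / ΣP_i = 3.8297 h (block centres at 1.5, 4.5, 7.5 h).
Hydrograph peak occurs at t = 9 h, so basin lag t_L = 9 − 3.8297 = 5.17 h.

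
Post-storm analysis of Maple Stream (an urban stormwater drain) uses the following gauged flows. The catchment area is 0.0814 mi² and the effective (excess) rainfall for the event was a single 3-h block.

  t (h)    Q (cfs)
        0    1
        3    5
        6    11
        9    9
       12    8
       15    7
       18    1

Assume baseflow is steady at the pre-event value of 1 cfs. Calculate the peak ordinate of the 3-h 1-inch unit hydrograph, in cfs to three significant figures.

Direct runoff: 0.0, 4.0, 10.0, 8.0, 7.0, 6.0, 0.0 cfs; ΣQ_DR = 35.00 cfs, peak = 10.0 cfs.
Runoff depth d = ΣQ_DR·Δt / A = 35.00 × 10800 / (0.0814 mi²) = 1.999 in.
The 1-inch UH is the DRH scaled by (1 in)/d, so U_p = 10.0 × 1/1.999 = 5.00 cfs.

U_p ≈ 5.00 cfs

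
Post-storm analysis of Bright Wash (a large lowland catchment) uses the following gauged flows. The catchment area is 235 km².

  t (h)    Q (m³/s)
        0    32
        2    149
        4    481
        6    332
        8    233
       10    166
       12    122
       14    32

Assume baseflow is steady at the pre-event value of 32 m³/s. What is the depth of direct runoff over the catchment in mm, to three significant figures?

Direct runoff: 0.0, 117.0, 449.0, 300.0, 201.0, 134.0, 90.0, 0.0 m³/s; ΣQ_DR = 1291 m³/s.
V = ΣQ_DR · Δt = 1291 × 7200 s = 9.295 × 10^6 m³.
Over A = 235 km², depth = V / A = 39.6 mm.

d ≈ 39.6 mm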